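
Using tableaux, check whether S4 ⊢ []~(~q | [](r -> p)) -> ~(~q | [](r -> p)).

Tableau for the negation ~([]~(~q | [](r -> p)) -> ~(~q | [](r -> p))):
1. ~([]~(~q | [](r -> p)) -> ~(~q | [](r -> p))), 0
2. []~(~q | [](r -> p)), 0
3. ~q | [](r -> p), 0
4. ~(~q | [](r -> p)), 0
5. q, 0
6. ~[](r -> p), 0
7. [](r -> p), 0
8. r -> p, 0
9. p, 0
10. ~(r -> p), 1
11. r, 1
12. ~p, 1
13. ~(~q | [](r -> p)), 1
14. q, 1
15. ~[](r -> p), 1
16. r -> p, 1
17. p, 1
Accessibility: 0R0, 0R1, 1R1
Branch closes: p and ~p both at 1.
Every branch of the negation's tableau closes; the branch above is one of them.

Valid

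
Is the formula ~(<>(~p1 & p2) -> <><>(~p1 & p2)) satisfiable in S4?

1. ~(<>(~p1 & p2) -> <><>(~p1 & p2)), 0
2. <>(~p1 & p2), 0
3. ~<><>(~p1 & p2), 0
4. ~<>(~p1 & p2), 0
5. ~(~p1 & p2), 0
6. ~p2, 0
7. ~p1 & p2, 1
8. ~p1, 1
9. p2, 1
10. ~<>(~p1 & p2), 1
11. ~(~p1 & p2), 1
12. ~p2, 1
Accessibility: 0R0, 0R1, 1R1
Branch closes: p2 and ~p2 both at 1.
Every branch closes; the branch above is one of them.

No, unsatisfiable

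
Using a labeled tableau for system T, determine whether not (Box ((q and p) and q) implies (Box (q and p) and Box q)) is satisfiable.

1. not (Box ((q and p) and q) implies (Box (q and p) and Box q)), 0
2. Box ((q and p) and q), 0   [neg-implies-rule on 1]
3. not (Box (q and p) and Box q), 0   [neg-implies-rule on 1]
4. (q and p) and q, 0   [Box-rule on 2 via 0R0]
5. q and p, 0   [and-rule on 4]
6. q, 0   [and-rule on 4]
7. p, 0   [and-rule on 5]
8. not Box (q and p), 0   [neg-and-rule on 3 (branches; this branch)]
9. not (q and p), 1   [neg-Box-rule on 8: fresh world 1, 0R1]
10. (q and p) and q, 1   [Box-rule on 2 via 0R1]
11. q and p, 1   [and-rule on 10]
12. q, 1   [and-rule on 10]
13. p, 1   [and-rule on 11]
14. not p, 1   [neg-and-rule on 9 (branches; this branch)]
Accessibility: 0R0, 0R1, 1R1
Branch closes: p and not p both at 1.
Every branch closes; the branch above is one of them.

No, unsatisfiable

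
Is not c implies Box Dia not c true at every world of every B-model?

Tableau for the negation not (not c implies Box Dia not c):
1. not (not c implies Box Dia not c), 0
2. not c, 0   [neg-implies-rule on 1]
3. not Box Dia not c, 0   [neg-implies-rule on 1]
4. not Dia not c, 1   [neg-Box-rule on 3: fresh world 1, 0R1]
5. c, 0   [neg-Dia-rule on 4 via 1R0]
Accessibility: 0R0, 0R1, 1R0, 1R1
Branch closes: c and not c both at 0.
All branches of the negation close; one closing branch shown above.

Valid in B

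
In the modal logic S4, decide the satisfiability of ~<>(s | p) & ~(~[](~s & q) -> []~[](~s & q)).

Satisfiable

1. ~<>(s | p) & ~(~[](~s & q) -> []~[](~s & q)), u
2. ~<>(s | p), u
3. ~(~[](~s & q) -> []~[](~s & q)), u
4. ~[](~s & q), u
5. ~[]~[](~s & q), u
6. ~(s | p), u
7. ~s, u
8. ~p, u
9. ~(~s & q), v
10. ~(s | p), v
11. ~s, v
12. ~p, v
13. ~q, v
14. [](~s & q), w
15. ~(s | p), w
16. ~s, w
17. ~p, w
18. ~s & q, w
19. q, w
Accessibility: uRu, uRv, uRw, vRv, wRw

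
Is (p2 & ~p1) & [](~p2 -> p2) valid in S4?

Invalid (countermodel exists)

Tableau for the negation ~((p2 & ~p1) & [](~p2 -> p2)):
1. ~((p2 & ~p1) & [](~p2 -> p2)), u
2. ~[](~p2 -> p2), u
3. ~(~p2 -> p2), v
4. ~p2, v
Accessibility: uRu, uRv, vRv
The negation has an open branch (countermodel exists).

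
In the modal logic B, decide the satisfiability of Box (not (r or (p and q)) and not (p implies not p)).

1. Box (not (r or (p and q)) and not (p implies not p)), u
2. not (r or (p and q)) and not (p implies not p), u
3. not (r or (p and q)), u
4. not (p implies not p), u
5. not r, u
6. not (p and q), u
7. p, u
8. not q, u
Accessibility: uRu

Satisfiable (open branch found)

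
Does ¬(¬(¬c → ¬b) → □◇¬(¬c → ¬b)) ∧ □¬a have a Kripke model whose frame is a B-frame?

No, unsatisfiable

1. ¬(¬(¬c → ¬b) → □◇¬(¬c → ¬b)) ∧ □¬a, w0
2. ¬(¬(¬c → ¬b) → □◇¬(¬c → ¬b)), w0   [∧-rule on 1]
3. □¬a, w0   [∧-rule on 1]
4. ¬(¬c → ¬b), w0   [¬→-rule on 2]
5. ¬□◇¬(¬c → ¬b), w0   [¬→-rule on 2]
6. ¬c, w0   [¬→-rule on 4]
7. b, w0   [¬→-rule on 4]
8. ¬a, w0   [□-rule on 3 via w0Rw0]
9. ¬◇¬(¬c → ¬b), w1   [¬□-rule on 5: fresh world w1, w0Rw1]
10. ¬a, w1   [□-rule on 3 via w0Rw1]
11. ¬c → ¬b, w0   [¬◇-rule on 9 via w1Rw0]
12. ¬c → ¬b, w1   [¬◇-rule on 9 via w1Rw1]
13. ¬b, w0   [→-rule on 11 (branches; this branch)]
Accessibility: w0Rw0, w0Rw1, w1Rw0, w1Rw1
Branch closes: b and ¬b both at w0.
(One branch shown.) All branches close.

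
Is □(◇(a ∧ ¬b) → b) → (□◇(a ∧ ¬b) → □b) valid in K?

Tableau for the negation ¬(□(◇(a ∧ ¬b) → b) → (□◇(a ∧ ¬b) → □b)):
1. ¬(□(◇(a ∧ ¬b) → b) → (□◇(a ∧ ¬b) → □b)), u
2. □(◇(a ∧ ¬b) → b), u   [¬→-rule on 1]
3. ¬(□◇(a ∧ ¬b) → □b), u   [¬→-rule on 1]
4. □◇(a ∧ ¬b), u   [¬→-rule on 3]
5. ¬□b, u   [¬→-rule on 3]
6. ¬b, v   [¬□-rule on 5: fresh world v, uRv]
7. ◇(a ∧ ¬b) → b, v   [□-rule on 2 via uRv]
8. ◇(a ∧ ¬b), v   [□-rule on 4 via uRv]
9. ¬◇(a ∧ ¬b), v   [→-rule on 7 (branches; this branch)]
10. a ∧ ¬b, w   [◇-rule on 8: fresh world w, vRw]
11. a, w   [∧-rule on 10]
12. ¬b, w   [∧-rule on 10]
13. ¬(a ∧ ¬b), w   [¬◇-rule on 9 via vRw]
14. b, w   [¬∧-rule on 13 (branches; this branch)]
Accessibility: uRv, vRw
Branch closes: b and ¬b both at w.
All branches of the negation close; one closing branch shown above.

Yes, valid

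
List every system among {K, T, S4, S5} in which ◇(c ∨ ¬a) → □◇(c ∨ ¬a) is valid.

S5

S4-tableau for the negation ¬(◇(c ∨ ¬a) → □◇(c ∨ ¬a)):
1. ¬(◇(c ∨ ¬a) → □◇(c ∨ ¬a)), 0
2. ◇(c ∨ ¬a), 0   [¬→-rule on 1]
3. ¬□◇(c ∨ ¬a), 0   [¬→-rule on 1]
4. c ∨ ¬a, 1   [◇-rule on 2: fresh world 1, 0R1]
5. ¬a, 1   [∨-rule on 4 (branches; this branch)]
6. ¬◇(c ∨ ¬a), 2   [¬□-rule on 3: fresh world 2, 0R2]
7. ¬(c ∨ ¬a), 2   [¬◇-rule on 6 via 2R2]
8. ¬c, 2   [¬∨-rule on 7]
9. a, 2   [¬∨-rule on 7]
Accessibility: 0R0, 0R1, 0R2, 1R1, 2R2
Complete open branch: countermodel on an S4-frame, so not valid in S4, nor in K, T (the same frame is also a K-frame and a T-frame).
S5-tableau for the negation ¬(◇(c ∨ ¬a) → □◇(c ∨ ¬a)):
1. ¬(◇(c ∨ ¬a) → □◇(c ∨ ¬a)), 0
2. ◇(c ∨ ¬a), 0   [¬→-rule on 1]
3. ¬□◇(c ∨ ¬a), 0   [¬→-rule on 1]
4. c ∨ ¬a, 1   [◇-rule on 2: fresh world 1, 0R1]
5. ¬a, 1   [∨-rule on 4 (branches; this branch)]
6. ¬◇(c ∨ ¬a), 2   [¬□-rule on 3: fresh world 2, 0R2]
7. ¬(c ∨ ¬a), 0   [¬◇-rule on 6 via 2R0]
8. ¬c, 0   [¬∨-rule on 7]
9. a, 0   [¬∨-rule on 7]
10. ¬(c ∨ ¬a), 1   [¬◇-rule on 6 via 2R1]
11. ¬c, 1   [¬∨-rule on 10]
12. a, 1   [¬∨-rule on 10]
Accessibility: 0R0, 0R1, 0R2, 1R0, 1R1, 1R2, 2R0, 2R1, 2R2
Branch closes: a and ¬a both at 1.
Every branch closes (one shown): valid in S5.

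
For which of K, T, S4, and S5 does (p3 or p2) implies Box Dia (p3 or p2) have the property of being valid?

S5

S5-tableau for the negation not ((p3 or p2) implies Box Dia (p3 or p2)):
1. not ((p3 or p2) implies Box Dia (p3 or p2)), w0
2. p3 or p2, w0
3. not Box Dia (p3 or p2), w0
4. p2, w0
5. not Dia (p3 or p2), w1
6. not (p3 or p2), w0
7. not p3, w0
8. not p2, w0
Accessibility: w0Rw0, w0Rw1, w1Rw0, w1Rw1
Branch closes: p2 and not p2 both at w0.
Every branch closes (one shown): valid in S5.
S4-tableau for the negation not ((p3 or p2) implies Box Dia (p3 or p2)):
1. not ((p3 or p2) implies Box Dia (p3 or p2)), w0
2. p3 or p2, w0
3. not Box Dia (p3 or p2), w0
4. p2, w0
5. not Dia (p3 or p2), w1
6. not (p3 or p2), w1
7. not p3, w1
8. not p2, w1
Accessibility: w0Rw0, w0Rw1, w1Rw1
Complete open branch: countermodel on an S4-frame, so not valid in S4, nor in K, T (the same frame is also a K-frame and a T-frame).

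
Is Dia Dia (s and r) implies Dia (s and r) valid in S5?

Valid

Tableau for the negation not (Dia Dia (s and r) implies Dia (s and r)):
1. not (Dia Dia (s and r) implies Dia (s and r)), 0
2. Dia Dia (s and r), 0
3. not Dia (s and r), 0
4. not (s and r), 0
5. not r, 0
6. Dia (s and r), 1
7. not (s and r), 1
8. not r, 1
9. s and r, 2
10. s, 2
11. r, 2
12. not (s and r), 2
13. not r, 2
Accessibility: 0R0, 0R1, 0R2, 1R0, 1R1, 1R2, 2R0, 2R1, 2R2
Branch closes: r and not r both at 2.
All branches of the negation close; one closing branch shown above.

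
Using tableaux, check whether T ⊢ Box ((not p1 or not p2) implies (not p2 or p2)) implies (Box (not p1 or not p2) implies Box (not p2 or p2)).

Tableau for the negation not (Box ((not p1 or not p2) implies (not p2 or p2)) implies (Box (not p1 or not p2) implies Box (not p2 or p2))):
1. not (Box ((not p1 or not p2) implies (not p2 or p2)) implies (Box (not p1 or not p2) implies Box (not p2 or p2))), u
2. Box ((not p1 or not p2) implies (not p2 or p2)), u   [neg-implies-rule on 1]
3. not (Box (not p1 or not p2) implies Box (not p2 or p2)), u   [neg-implies-rule on 1]
4. Box (not p1 or not p2), u   [neg-implies-rule on 3]
5. not Box (not p2 or p2), u   [neg-implies-rule on 3]
6. (not p1 or not p2) implies (not p2 or p2), u   [Box-rule on 2 via uRu]
7. not p1 or not p2, u   [Box-rule on 4 via uRu]
8. not p2 or p2, u   [implies-rule on 6 (branches; this branch)]
9. not p2, u   [or-rule on 7 (branches; this branch)]
10. not (not p2 or p2), v   [neg-Box-rule on 5: fresh world v, uRv]
11. p2, v   [neg-or-rule on 10]
12. not p2, v   [neg-or-rule on 10]
Accessibility: uRu, uRv, vRv
Branch closes: p2 and not p2 both at v.
Every branch of the negation's tableau closes; the branch above is one of them.

Valid in T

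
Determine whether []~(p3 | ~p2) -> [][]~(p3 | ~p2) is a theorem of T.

Tableau for the negation ~([]~(p3 | ~p2) -> [][]~(p3 | ~p2)):
1. ~([]~(p3 | ~p2) -> [][]~(p3 | ~p2)), 0
2. []~(p3 | ~p2), 0
3. ~[][]~(p3 | ~p2), 0
4. ~(p3 | ~p2), 0
5. ~p3, 0
6. p2, 0
7. ~[]~(p3 | ~p2), 1
8. ~(p3 | ~p2), 1
9. ~p3, 1
10. p2, 1
11. p3 | ~p2, 2
12. ~p2, 2
Accessibility: 0R0, 0R1, 1R1, 1R2, 2R2
The negation has an open branch (countermodel exists).

Not valid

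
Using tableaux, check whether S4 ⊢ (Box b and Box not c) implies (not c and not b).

Tableau for the negation not ((Box b and Box not c) implies (not c and not b)):
1. not ((Box b and Box not c) implies (not c and not b)), 0
2. Box b and Box not c, 0   [neg-implies-rule on 1]
3. not (not c and not b), 0   [neg-implies-rule on 1]
4. Box b, 0   [and-rule on 2]
5. Box not c, 0   [and-rule on 2]
6. b, 0   [Box-rule on 4 via 0R0]
7. not c, 0   [Box-rule on 5 via 0R0]
Accessibility: 0R0
The negation has an open branch (countermodel exists).

Not valid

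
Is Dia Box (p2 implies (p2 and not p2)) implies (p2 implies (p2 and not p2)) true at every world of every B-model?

Valid

Tableau for the negation not (Dia Box (p2 implies (p2 and not p2)) implies (p2 implies (p2 and not p2))):
1. not (Dia Box (p2 implies (p2 and not p2)) implies (p2 implies (p2 and not p2))), u
2. Dia Box (p2 implies (p2 and not p2)), u   [neg-implies-rule on 1]
3. not (p2 implies (p2 and not p2)), u   [neg-implies-rule on 1]
4. p2, u   [neg-implies-rule on 3]
5. not (p2 and not p2), u   [neg-implies-rule on 3]
6. Box (p2 implies (p2 and not p2)), v   [Dia-rule on 2: fresh world v, uRv]
7. p2 implies (p2 and not p2), u   [Box-rule on 6 via vRu]
8. p2 implies (p2 and not p2), v   [Box-rule on 6 via vRv]
9. p2 and not p2, u   [implies-rule on 7 (branches; this branch)]
10. not p2, u   [and-rule on 9]
Accessibility: uRu, uRv, vRu, vRv
Branch closes: p2 and not p2 both at u.
Every branch of the negation's tableau closes; the branch above is one of them.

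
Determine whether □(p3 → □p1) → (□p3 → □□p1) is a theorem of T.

Valid in T

Tableau for the negation ¬(□(p3 → □p1) → (□p3 → □□p1)):
1. ¬(□(p3 → □p1) → (□p3 → □□p1)), 0
2. □(p3 → □p1), 0
3. ¬(□p3 → □□p1), 0
4. □p3, 0
5. ¬□□p1, 0
6. p3 → □p1, 0
7. p3, 0
8. □p1, 0
9. p1, 0
10. ¬□p1, 1
11. p3 → □p1, 1
12. p3, 1
13. p1, 1
14. □p1, 1
15. ¬p1, 2
16. p1, 2
Accessibility: 0R0, 0R1, 1R1, 1R2, 2R2
Branch closes: p1 and ¬p1 both at 2.
Every branch of the negation's tableau closes; the branch above is one of them.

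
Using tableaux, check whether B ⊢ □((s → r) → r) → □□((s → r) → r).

Tableau for the negation ¬(□((s → r) → r) → □□((s → r) → r)):
1. ¬(□((s → r) → r) → □□((s → r) → r)), w0
2. □((s → r) → r), w0
3. ¬□□((s → r) → r), w0
4. (s → r) → r, w0
5. r, w0
6. ¬□((s → r) → r), w1
7. (s → r) → r, w1
8. r, w1
9. ¬((s → r) → r), w2
10. s → r, w2
11. ¬r, w2
12. ¬s, w2
Accessibility: w0Rw0, w0Rw1, w1Rw0, w1Rw1, w1Rw2, w2Rw1, w2Rw2
The negation has an open branch (countermodel exists).

No, not valid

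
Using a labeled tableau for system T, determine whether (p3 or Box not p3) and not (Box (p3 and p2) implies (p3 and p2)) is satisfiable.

1. (p3 or Box not p3) and not (Box (p3 and p2) implies (p3 and p2)), 0
2. p3 or Box not p3, 0
3. not (Box (p3 and p2) implies (p3 and p2)), 0
4. Box (p3 and p2), 0
5. not (p3 and p2), 0
6. p3 and p2, 0
7. p3, 0
8. p2, 0
9. Box not p3, 0
10. not p3, 0
Accessibility: 0R0
Branch closes: p3 and not p3 both at 0.
(One branch shown.) All branches close.

Unsatisfiable (every branch closes)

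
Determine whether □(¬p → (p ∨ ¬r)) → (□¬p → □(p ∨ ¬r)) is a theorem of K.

Tableau for the negation ¬(□(¬p → (p ∨ ¬r)) → (□¬p → □(p ∨ ¬r))):
1. ¬(□(¬p → (p ∨ ¬r)) → (□¬p → □(p ∨ ¬r))), 0
2. □(¬p → (p ∨ ¬r)), 0   [¬→-rule on 1]
3. ¬(□¬p → □(p ∨ ¬r)), 0   [¬→-rule on 1]
4. □¬p, 0   [¬→-rule on 3]
5. ¬□(p ∨ ¬r), 0   [¬→-rule on 3]
6. ¬(p ∨ ¬r), 1   [¬□-rule on 5: fresh world 1, 0R1]
7. ¬p, 1   [¬∨-rule on 6]
8. r, 1   [¬∨-rule on 6]
9. ¬p → (p ∨ ¬r), 1   [□-rule on 2 via 0R1]
10. p ∨ ¬r, 1   [→-rule on 9 (branches; this branch)]
11. ¬r, 1   [∨-rule on 10 (branches; this branch)]
Accessibility: 0R1
Branch closes: r and ¬r both at 1.
All branches of the negation close; one closing branch shown above.

Valid in K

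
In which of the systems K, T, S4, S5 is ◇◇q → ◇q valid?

S4, S5

S4-tableau for the negation ¬(◇◇q → ◇q):
1. ¬(◇◇q → ◇q), w0
2. ◇◇q, w0
3. ¬◇q, w0
4. ¬q, w0
5. ◇q, w1
6. ¬q, w1
7. q, w2
8. ¬q, w2
Accessibility: w0Rw0, w0Rw1, w0Rw2, w1Rw1, w1Rw2, w2Rw2
Branch closes: q and ¬q both at w2.
Every branch closes (one shown): valid in S4, hence also in S5 (every theorem of S4 is a theorem of S5).
T-tableau for the negation ¬(◇◇q → ◇q):
1. ¬(◇◇q → ◇q), w0
2. ◇◇q, w0
3. ¬◇q, w0
4. ¬q, w0
5. ◇q, w1
6. ¬q, w1
7. q, w2
Accessibility: w0Rw0, w0Rw1, w1Rw1, w1Rw2, w2Rw2
Complete open branch: countermodel on a T-frame, so not valid in T, nor in K (the same frame is also a K-frame).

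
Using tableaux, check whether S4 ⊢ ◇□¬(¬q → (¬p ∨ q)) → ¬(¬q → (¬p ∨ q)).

Not valid

Tableau for the negation ¬(◇□¬(¬q → (¬p ∨ q)) → ¬(¬q → (¬p ∨ q))):
1. ¬(◇□¬(¬q → (¬p ∨ q)) → ¬(¬q → (¬p ∨ q))), 0
2. ◇□¬(¬q → (¬p ∨ q)), 0
3. ¬q → (¬p ∨ q), 0
4. ¬p ∨ q, 0
5. q, 0
6. □¬(¬q → (¬p ∨ q)), 1
7. ¬(¬q → (¬p ∨ q)), 1
8. ¬q, 1
9. ¬(¬p ∨ q), 1
10. p, 1
Accessibility: 0R0, 0R1, 1R1
The negation has an open branch (countermodel exists).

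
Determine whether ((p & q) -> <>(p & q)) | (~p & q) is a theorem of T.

Tableau for the negation ~(((p & q) -> <>(p & q)) | (~p & q)):
1. ~(((p & q) -> <>(p & q)) | (~p & q)), u
2. ~((p & q) -> <>(p & q)), u
3. ~(~p & q), u
4. p & q, u
5. ~<>(p & q), u
6. p, u
7. q, u
8. ~(p & q), u
9. ~q, u
Accessibility: uRu
Branch closes: q and ~q both at u.
All branches of the negation close; one closing branch shown above.

Valid in T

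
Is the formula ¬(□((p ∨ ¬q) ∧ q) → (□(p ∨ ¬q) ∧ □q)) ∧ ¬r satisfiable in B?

No, unsatisfiable

1. ¬(□((p ∨ ¬q) ∧ q) → (□(p ∨ ¬q) ∧ □q)) ∧ ¬r, u
2. ¬(□((p ∨ ¬q) ∧ q) → (□(p ∨ ¬q) ∧ □q)), u
3. ¬r, u
4. □((p ∨ ¬q) ∧ q), u
5. ¬(□(p ∨ ¬q) ∧ □q), u
6. (p ∨ ¬q) ∧ q, u
7. p ∨ ¬q, u
8. q, u
9. ¬□(p ∨ ¬q), u
10. p, u
11. ¬(p ∨ ¬q), v
12. ¬p, v
13. q, v
14. (p ∨ ¬q) ∧ q, v
15. p ∨ ¬q, v
16. ¬q, v
Accessibility: uRu, uRv, vRu, vRv
Branch closes: q and ¬q both at v.
Every branch closes; the branch above is one of them.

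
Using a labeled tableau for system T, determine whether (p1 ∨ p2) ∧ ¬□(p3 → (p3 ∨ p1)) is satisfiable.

1. (p1 ∨ p2) ∧ ¬□(p3 → (p3 ∨ p1)), 0
2. p1 ∨ p2, 0
3. ¬□(p3 → (p3 ∨ p1)), 0
4. p2, 0
5. ¬(p3 → (p3 ∨ p1)), 1
6. p3, 1
7. ¬(p3 ∨ p1), 1
8. ¬p3, 1
9. ¬p1, 1
Accessibility: 0R0, 0R1, 1R1
Branch closes: p3 and ¬p3 both at 1.
(One branch shown.) All branches close.

Unsatisfiable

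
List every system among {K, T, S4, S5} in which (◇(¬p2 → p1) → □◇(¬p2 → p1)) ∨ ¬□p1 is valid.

K-tableau for the negation ¬((◇(¬p2 → p1) → □◇(¬p2 → p1)) ∨ ¬□p1):
1. ¬((◇(¬p2 → p1) → □◇(¬p2 → p1)) ∨ ¬□p1), u
2. ¬(◇(¬p2 → p1) → □◇(¬p2 → p1)), u   [¬∨-rule on 1]
3. □p1, u   [¬∨-rule on 1]
4. ◇(¬p2 → p1), u   [¬→-rule on 2]
5. ¬□◇(¬p2 → p1), u   [¬→-rule on 2]
6. ¬p2 → p1, v   [◇-rule on 4: fresh world v, uRv]
7. p1, v   [□-rule on 3 via uRv]
8. ¬◇(¬p2 → p1), w   [¬□-rule on 5: fresh world w, uRw]
9. p1, w   [□-rule on 3 via uRw]
Accessibility: uRv, uRw
Complete open branch: countermodel on a K-frame, so not valid in K.
T-tableau for the negation ¬((◇(¬p2 → p1) → □◇(¬p2 → p1)) ∨ ¬□p1):
1. ¬((◇(¬p2 → p1) → □◇(¬p2 → p1)) ∨ ¬□p1), u
2. ¬(◇(¬p2 → p1) → □◇(¬p2 → p1)), u   [¬∨-rule on 1]
3. □p1, u   [¬∨-rule on 1]
4. ◇(¬p2 → p1), u   [¬→-rule on 2]
5. ¬□◇(¬p2 → p1), u   [¬→-rule on 2]
6. p1, u   [□-rule on 3 via uRu]
7. ¬p2 → p1, v   [◇-rule on 4: fresh world v, uRv]
8. p1, v   [□-rule on 3 via uRv]
9. ¬◇(¬p2 → p1), w   [¬□-rule on 5: fresh world w, uRw]
10. p1, w   [□-rule on 3 via uRw]
11. ¬(¬p2 → p1), w   [¬◇-rule on 9 via wRw]
12. ¬p2, w   [¬→-rule on 11]
13. ¬p1, w   [¬→-rule on 11]
Accessibility: uRu, uRv, uRw, vRv, wRw
Branch closes: p1 and ¬p1 both at w.
Every branch closes (one shown): valid in T, hence also in S4, S5 (every theorem of T is a theorem of S4 and S5).

T, S4, S5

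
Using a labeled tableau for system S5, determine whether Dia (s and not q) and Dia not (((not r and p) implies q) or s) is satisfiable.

Yes, satisfiable

1. Dia (s and not q) and Dia not (((not r and p) implies q) or s), 0
2. Dia (s and not q), 0   [and-rule on 1]
3. Dia not (((not r and p) implies q) or s), 0   [and-rule on 1]
4. s and not q, 1   [Dia-rule on 2: fresh world 1, 0R1]
5. s, 1   [and-rule on 4]
6. not q, 1   [and-rule on 4]
7. not (((not r and p) implies q) or s), 2   [Dia-rule on 3: fresh world 2, 0R2]
8. not ((not r and p) implies q), 2   [neg-or-rule on 7]
9. not s, 2   [neg-or-rule on 7]
10. not r and p, 2   [neg-implies-rule on 8]
11. not q, 2   [neg-implies-rule on 8]
12. not r, 2   [and-rule on 10]
13. p, 2   [and-rule on 10]
Accessibility: 0R0, 0R1, 0R2, 1R0, 1R1, 1R2, 2R0, 2R1, 2R2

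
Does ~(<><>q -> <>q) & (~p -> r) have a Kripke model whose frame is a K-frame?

Yes, satisfiable

1. ~(<><>q -> <>q) & (~p -> r), 0
2. ~(<><>q -> <>q), 0   [&-rule on 1]
3. ~p -> r, 0   [&-rule on 1]
4. <><>q, 0   [~->-rule on 2]
5. ~<>q, 0   [~->-rule on 2]
6. r, 0   [->-rule on 3 (branches; this branch)]
7. <>q, 1   [<>-rule on 4: fresh world 1, 0R1]
8. ~q, 1   [~<>-rule on 5 via 0R1]
9. q, 2   [<>-rule on 7: fresh world 2, 1R2]
Accessibility: 0R1, 1R2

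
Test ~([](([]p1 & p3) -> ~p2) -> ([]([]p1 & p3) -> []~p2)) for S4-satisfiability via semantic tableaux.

No, unsatisfiable

1. ~([](([]p1 & p3) -> ~p2) -> ([]([]p1 & p3) -> []~p2)), 0
2. [](([]p1 & p3) -> ~p2), 0
3. ~([]([]p1 & p3) -> []~p2), 0
4. []([]p1 & p3), 0
5. ~[]~p2, 0
6. ([]p1 & p3) -> ~p2, 0
7. []p1 & p3, 0
8. []p1, 0
9. p3, 0
10. p1, 0
11. ~([]p1 & p3), 0
12. ~[]p1, 0
13. p2, 1
14. ([]p1 & p3) -> ~p2, 1
15. []p1 & p3, 1
16. []p1, 1
17. p3, 1
18. p1, 1
19. ~([]p1 & p3), 1
20. ~[]p1, 1
21. ~p1, 2
22. ([]p1 & p3) -> ~p2, 2
23. []p1 & p3, 2
24. []p1, 2
25. p3, 2
26. p1, 2
Accessibility: 0R0, 0R1, 0R2, 1R1, 2R2
Branch closes: p1 and ~p1 both at 2.
All branches of the tableau close; one closing branch shown above.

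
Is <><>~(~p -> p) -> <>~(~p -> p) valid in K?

No, not valid

Tableau for the negation ~(<><>~(~p -> p) -> <>~(~p -> p)):
1. ~(<><>~(~p -> p) -> <>~(~p -> p)), w0
2. <><>~(~p -> p), w0   [~->-rule on 1]
3. ~<>~(~p -> p), w0   [~->-rule on 1]
4. <>~(~p -> p), w1   [<>-rule on 2: fresh world w1, w0Rw1]
5. ~p -> p, w1   [~<>-rule on 3 via w0Rw1]
6. p, w1   [->-rule on 5 (branches; this branch)]
7. ~(~p -> p), w2   [<>-rule on 4: fresh world w2, w1Rw2]
8. ~p, w2   [~->-rule on 7]
Accessibility: w0Rw1, w1Rw2
The negation has an open branch (countermodel exists).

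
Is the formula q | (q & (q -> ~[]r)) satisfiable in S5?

Yes, satisfiable

1. q | (q & (q -> ~[]r)), 0
2. q & (q -> ~[]r), 0
3. q, 0
4. q -> ~[]r, 0
5. ~[]r, 0
6. ~r, 1
Accessibility: 0R0, 0R1, 1R0, 1R1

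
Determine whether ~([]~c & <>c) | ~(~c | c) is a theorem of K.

Tableau for the negation ~(~([]~c & <>c) | ~(~c | c)):
1. ~(~([]~c & <>c) | ~(~c | c)), w0
2. []~c & <>c, w0   [~|-rule on 1]
3. ~c | c, w0   [~|-rule on 1]
4. []~c, w0   [&-rule on 2]
5. <>c, w0   [&-rule on 2]
6. c, w0   [|-rule on 3 (branches; this branch)]
7. c, w1   [<>-rule on 5: fresh world w1, w0Rw1]
8. ~c, w1   [[]-rule on 4 via w0Rw1]
Accessibility: w0Rw1
Branch closes: c and ~c both at w1.
All branches of the negation close; one closing branch shown above.

Valid in K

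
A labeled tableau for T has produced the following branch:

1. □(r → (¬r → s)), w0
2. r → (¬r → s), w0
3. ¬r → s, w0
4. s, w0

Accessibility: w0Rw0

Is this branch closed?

No atom appears with both signs at the same world.

Open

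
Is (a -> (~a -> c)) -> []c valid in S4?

Invalid (countermodel exists)

Tableau for the negation ~((a -> (~a -> c)) -> []c):
1. ~((a -> (~a -> c)) -> []c), 0
2. a -> (~a -> c), 0
3. ~[]c, 0
4. ~a -> c, 0
5. c, 0
6. ~c, 1
Accessibility: 0R0, 0R1, 1R1
The negation has an open branch (countermodel exists).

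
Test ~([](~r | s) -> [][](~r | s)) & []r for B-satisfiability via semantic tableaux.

Yes, satisfiable

1. ~([](~r | s) -> [][](~r | s)) & []r, w0
2. ~([](~r | s) -> [][](~r | s)), w0
3. []r, w0
4. [](~r | s), w0
5. ~[][](~r | s), w0
6. r, w0
7. ~r | s, w0
8. s, w0
9. ~[](~r | s), w1
10. r, w1
11. ~r | s, w1
12. s, w1
13. ~(~r | s), w2
14. r, w2
15. ~s, w2
Accessibility: w0Rw0, w0Rw1, w1Rw0, w1Rw1, w1Rw2, w2Rw1, w2Rw2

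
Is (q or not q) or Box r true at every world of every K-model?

Tableau for the negation not ((q or not q) or Box r):
1. not ((q or not q) or Box r), w0
2. not (q or not q), w0
3. not Box r, w0
4. not q, w0
5. q, w0
Branch closes: q and not q both at w0.
Every branch of the negation's tableau closes; the branch above is one of them.

Yes, valid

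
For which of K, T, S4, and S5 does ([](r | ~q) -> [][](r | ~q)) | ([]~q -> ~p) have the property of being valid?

T-tableau for the negation ~(([](r | ~q) -> [][](r | ~q)) | ([]~q -> ~p)):
1. ~(([](r | ~q) -> [][](r | ~q)) | ([]~q -> ~p)), w0
2. ~([](r | ~q) -> [][](r | ~q)), w0
3. ~([]~q -> ~p), w0
4. [](r | ~q), w0
5. ~[][](r | ~q), w0
6. []~q, w0
7. p, w0
8. r | ~q, w0
9. ~q, w0
10. ~[](r | ~q), w1
11. r | ~q, w1
12. ~q, w1
13. ~(r | ~q), w2
14. ~r, w2
15. q, w2
Accessibility: w0Rw0, w0Rw1, w1Rw1, w1Rw2, w2Rw2
Complete open branch: countermodel on a T-frame, so not valid in T, nor in K (the same frame is also a K-frame).
S4-tableau for the negation ~(([](r | ~q) -> [][](r | ~q)) | ([]~q -> ~p)):
1. ~(([](r | ~q) -> [][](r | ~q)) | ([]~q -> ~p)), w0
2. ~([](r | ~q) -> [][](r | ~q)), w0
3. ~([]~q -> ~p), w0
4. [](r | ~q), w0
5. ~[][](r | ~q), w0
6. []~q, w0
7. p, w0
8. r | ~q, w0
9. ~q, w0
10. ~[](r | ~q), w1
11. r | ~q, w1
12. ~q, w1
13. ~(r | ~q), w2
14. ~r, w2
15. q, w2
16. r | ~q, w2
17. ~q, w2
Accessibility: w0Rw0, w0Rw1, w0Rw2, w1Rw1, w1Rw2, w2Rw2
Branch closes: q and ~q both at w2.
Every branch closes (one shown): valid in S4, hence also in S5 (every theorem of S4 is a theorem of S5).

S4, S5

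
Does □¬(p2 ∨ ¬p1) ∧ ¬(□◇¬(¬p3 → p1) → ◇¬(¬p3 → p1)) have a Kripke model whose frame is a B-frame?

1. □¬(p2 ∨ ¬p1) ∧ ¬(□◇¬(¬p3 → p1) → ◇¬(¬p3 → p1)), 0
2. □¬(p2 ∨ ¬p1), 0
3. ¬(□◇¬(¬p3 → p1) → ◇¬(¬p3 → p1)), 0
4. □◇¬(¬p3 → p1), 0
5. ¬◇¬(¬p3 → p1), 0
6. ¬(p2 ∨ ¬p1), 0
7. ¬p2, 0
8. p1, 0
9. ◇¬(¬p3 → p1), 0
10. ¬p3 → p1, 0
11. ¬(¬p3 → p1), 1
12. ¬p3, 1
13. ¬p1, 1
14. ¬(p2 ∨ ¬p1), 1
15. ¬p2, 1
16. p1, 1
Accessibility: 0R0, 0R1, 1R0, 1R1
Branch closes: p1 and ¬p1 both at 1.
(One branch shown.) All branches close.

Unsatisfiable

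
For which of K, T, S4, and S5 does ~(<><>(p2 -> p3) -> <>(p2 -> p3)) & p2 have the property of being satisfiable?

S4-tableau for the formula:
1. ~(<><>(p2 -> p3) -> <>(p2 -> p3)) & p2, w0
2. ~(<><>(p2 -> p3) -> <>(p2 -> p3)), w0
3. p2, w0
4. <><>(p2 -> p3), w0
5. ~<>(p2 -> p3), w0
6. ~(p2 -> p3), w0
7. ~p3, w0
8. <>(p2 -> p3), w1
9. ~(p2 -> p3), w1
10. p2, w1
11. ~p3, w1
12. p2 -> p3, w2
13. ~(p2 -> p3), w2
14. p2, w2
15. ~p3, w2
16. p3, w2
Accessibility: w0Rw0, w0Rw1, w0Rw2, w1Rw1, w1Rw2, w2Rw2
Branch closes: p3 and ~p3 both at w2.
Every branch closes (one shown): unsatisfiable in S4, hence also in S5 (every S5-frame is an S4-frame).
T-tableau for the formula:
1. ~(<><>(p2 -> p3) -> <>(p2 -> p3)) & p2, w0
2. ~(<><>(p2 -> p3) -> <>(p2 -> p3)), w0
3. p2, w0
4. <><>(p2 -> p3), w0
5. ~<>(p2 -> p3), w0
6. ~(p2 -> p3), w0
7. ~p3, w0
8. <>(p2 -> p3), w1
9. ~(p2 -> p3), w1
10. p2, w1
11. ~p3, w1
12. p2 -> p3, w2
13. p3, w2
Accessibility: w0Rw0, w0Rw1, w1Rw1, w1Rw2, w2Rw2
Complete open branch: satisfiable in T, hence also in K (this T-model is also a K-model).

K, T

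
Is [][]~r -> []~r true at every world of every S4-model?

Valid

Tableau for the negation ~([][]~r -> []~r):
1. ~([][]~r -> []~r), 0
2. [][]~r, 0
3. ~[]~r, 0
4. []~r, 0
5. ~r, 0
6. r, 1
7. []~r, 1
8. ~r, 1
Accessibility: 0R0, 0R1, 1R1
Branch closes: r and ~r both at 1.
Every branch of the negation's tableau closes; the branch above is one of them.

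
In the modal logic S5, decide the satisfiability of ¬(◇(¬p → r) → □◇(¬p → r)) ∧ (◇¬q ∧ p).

1. ¬(◇(¬p → r) → □◇(¬p → r)) ∧ (◇¬q ∧ p), u
2. ¬(◇(¬p → r) → □◇(¬p → r)), u
3. ◇¬q ∧ p, u
4. ◇(¬p → r), u
5. ¬□◇(¬p → r), u
6. ◇¬q, u
7. p, u
8. ¬p → r, v
9. r, v
10. ¬◇(¬p → r), w
11. ¬(¬p → r), u
12. ¬p, u
13. ¬r, u
Accessibility: uRu, uRv, uRw, vRu, vRv, vRw, wRu, wRv, wRw
Branch closes: p and ¬p both at u.
Every branch closes; the branch above is one of them.

No, unsatisfiable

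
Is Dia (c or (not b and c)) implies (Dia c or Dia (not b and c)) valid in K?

Valid in K

Tableau for the negation not (Dia (c or (not b and c)) implies (Dia c or Dia (not b and c))):
1. not (Dia (c or (not b and c)) implies (Dia c or Dia (not b and c))), u
2. Dia (c or (not b and c)), u
3. not (Dia c or Dia (not b and c)), u
4. not Dia c, u
5. not Dia (not b and c), u
6. c or (not b and c), v
7. not c, v
8. not (not b and c), v
9. not b and c, v
10. not b, v
11. c, v
Accessibility: uRv
Branch closes: c and not c both at v.
Every branch of the negation's tableau closes; the branch above is one of them.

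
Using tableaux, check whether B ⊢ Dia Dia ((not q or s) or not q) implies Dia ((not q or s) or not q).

Tableau for the negation not (Dia Dia ((not q or s) or not q) implies Dia ((not q or s) or not q)):
1. not (Dia Dia ((not q or s) or not q) implies Dia ((not q or s) or not q)), w0
2. Dia Dia ((not q or s) or not q), w0
3. not Dia ((not q or s) or not q), w0
4. not ((not q or s) or not q), w0
5. not (not q or s), w0
6. q, w0
7. not s, w0
8. Dia ((not q or s) or not q), w1
9. not ((not q or s) or not q), w1
10. not (not q or s), w1
11. q, w1
12. not s, w1
13. (not q or s) or not q, w2
14. not q, w2
Accessibility: w0Rw0, w0Rw1, w1Rw0, w1Rw1, w1Rw2, w2Rw1, w2Rw2
The negation has an open branch (countermodel exists).

Invalid (countermodel exists)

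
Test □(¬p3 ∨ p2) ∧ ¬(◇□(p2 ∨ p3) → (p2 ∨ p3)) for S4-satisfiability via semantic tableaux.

Satisfiable

1. □(¬p3 ∨ p2) ∧ ¬(◇□(p2 ∨ p3) → (p2 ∨ p3)), w0
2. □(¬p3 ∨ p2), w0   [∧-rule on 1]
3. ¬(◇□(p2 ∨ p3) → (p2 ∨ p3)), w0   [∧-rule on 1]
4. ◇□(p2 ∨ p3), w0   [¬→-rule on 3]
5. ¬(p2 ∨ p3), w0   [¬→-rule on 3]
6. ¬p2, w0   [¬∨-rule on 5]
7. ¬p3, w0   [¬∨-rule on 5]
8. ¬p3 ∨ p2, w0   [□-rule on 2 via w0Rw0]
9. □(p2 ∨ p3), w1   [◇-rule on 4: fresh world w1, w0Rw1]
10. ¬p3 ∨ p2, w1   [□-rule on 2 via w0Rw1]
11. p2 ∨ p3, w1   [□-rule on 9 via w1Rw1]
12. p2, w1   [∨-rule on 10 (branches; this branch)]
13. p3, w1   [∨-rule on 11 (branches; this branch)]
Accessibility: w0Rw0, w0Rw1, w1Rw1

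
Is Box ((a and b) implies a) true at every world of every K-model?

Valid

Tableau for the negation not Box ((a and b) implies a):
1. not Box ((a and b) implies a), w0
2. not ((a and b) implies a), w1   [neg-Box-rule on 1: fresh world w1, w0Rw1]
3. a and b, w1   [neg-implies-rule on 2]
4. not a, w1   [neg-implies-rule on 2]
5. a, w1   [and-rule on 3]
6. b, w1   [and-rule on 3]
Accessibility: w0Rw1
Branch closes: a and not a both at w1.
All branches of the negation close; one closing branch shown above.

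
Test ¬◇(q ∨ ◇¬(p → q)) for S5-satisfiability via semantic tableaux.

1. ¬◇(q ∨ ◇¬(p → q)), u
2. ¬(q ∨ ◇¬(p → q)), u
3. ¬q, u
4. ¬◇¬(p → q), u
5. p → q, u
6. ¬p, u
Accessibility: uRu

Yes, satisfiable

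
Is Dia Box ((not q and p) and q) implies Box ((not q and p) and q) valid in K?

Invalid (countermodel exists)

Tableau for the negation not (Dia Box ((not q and p) and q) implies Box ((not q and p) and q)):
1. not (Dia Box ((not q and p) and q) implies Box ((not q and p) and q)), w0
2. Dia Box ((not q and p) and q), w0
3. not Box ((not q and p) and q), w0
4. Box ((not q and p) and q), w1
5. not ((not q and p) and q), w2
6. not q, w2
Accessibility: w0Rw1, w0Rw2
The negation has an open branch (countermodel exists).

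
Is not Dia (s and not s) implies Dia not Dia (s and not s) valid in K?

Tableau for the negation not (not Dia (s and not s) implies Dia not Dia (s and not s)):
1. not (not Dia (s and not s) implies Dia not Dia (s and not s)), w0
2. not Dia (s and not s), w0
3. not Dia not Dia (s and not s), w0
The negation has an open branch (countermodel exists).

Invalid (countermodel exists)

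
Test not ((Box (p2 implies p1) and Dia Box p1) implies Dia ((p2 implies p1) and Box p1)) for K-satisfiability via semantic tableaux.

1. not ((Box (p2 implies p1) and Dia Box p1) implies Dia ((p2 implies p1) and Box p1)), 0
2. Box (p2 implies p1) and Dia Box p1, 0
3. not Dia ((p2 implies p1) and Box p1), 0
4. Box (p2 implies p1), 0
5. Dia Box p1, 0
6. Box p1, 1
7. not ((p2 implies p1) and Box p1), 1
8. p2 implies p1, 1
9. not Box p1, 1
10. p1, 1
11. not p1, 2
12. p1, 2
Accessibility: 0R1, 1R2
Branch closes: p1 and not p1 both at 2.
(One branch shown.) All branches close.

No, unsatisfiable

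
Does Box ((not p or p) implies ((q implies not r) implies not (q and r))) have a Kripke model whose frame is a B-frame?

1. Box ((not p or p) implies ((q implies not r) implies not (q and r))), w0
2. (not p or p) implies ((q implies not r) implies not (q and r)), w0
3. (q implies not r) implies not (q and r), w0
4. not (q and r), w0
5. not r, w0
Accessibility: w0Rw0

Yes, satisfiable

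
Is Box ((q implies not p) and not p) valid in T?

Tableau for the negation not Box ((q implies not p) and not p):
1. not Box ((q implies not p) and not p), 0
2. not ((q implies not p) and not p), 1   [neg-Box-rule on 1: fresh world 1, 0R1]
3. p, 1   [neg-and-rule on 2 (branches; this branch)]
Accessibility: 0R0, 0R1, 1R1
The negation has an open branch (countermodel exists).

Not valid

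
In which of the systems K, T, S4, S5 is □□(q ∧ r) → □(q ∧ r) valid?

T, S4, S5

K-tableau for the negation ¬(□□(q ∧ r) → □(q ∧ r)):
1. ¬(□□(q ∧ r) → □(q ∧ r)), w0
2. □□(q ∧ r), w0
3. ¬□(q ∧ r), w0
4. ¬(q ∧ r), w1
5. □(q ∧ r), w1
6. ¬r, w1
Accessibility: w0Rw1
Complete open branch: countermodel on a K-frame, so not valid in K.
T-tableau for the negation ¬(□□(q ∧ r) → □(q ∧ r)):
1. ¬(□□(q ∧ r) → □(q ∧ r)), w0
2. □□(q ∧ r), w0
3. ¬□(q ∧ r), w0
4. □(q ∧ r), w0
5. q ∧ r, w0
6. q, w0
7. r, w0
8. ¬(q ∧ r), w1
9. □(q ∧ r), w1
10. q ∧ r, w1
11. q, w1
12. r, w1
13. ¬r, w1
Accessibility: w0Rw0, w0Rw1, w1Rw1
Branch closes: r and ¬r both at w1.
Every branch closes (one shown): valid in T, hence also in S4, S5 (every theorem of T is a theorem of S4 and S5).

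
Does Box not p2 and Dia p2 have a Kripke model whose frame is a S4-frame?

1. Box not p2 and Dia p2, 0
2. Box not p2, 0
3. Dia p2, 0
4. not p2, 0
5. p2, 1
6. not p2, 1
Accessibility: 0R0, 0R1, 1R1
Branch closes: p2 and not p2 both at 1.
Every branch closes; the branch above is one of them.

No, unsatisfiable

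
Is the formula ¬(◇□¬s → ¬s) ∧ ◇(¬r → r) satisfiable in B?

1. ¬(◇□¬s → ¬s) ∧ ◇(¬r → r), w0
2. ¬(◇□¬s → ¬s), w0
3. ◇(¬r → r), w0
4. ◇□¬s, w0
5. s, w0
6. ¬r → r, w1
7. r, w1
8. □¬s, w2
9. ¬s, w0
Accessibility: w0Rw0, w0Rw1, w0Rw2, w1Rw0, w1Rw1, w2Rw0, w2Rw2
Branch closes: s and ¬s both at w0.
(One branch shown.) All branches close.

No, unsatisfiable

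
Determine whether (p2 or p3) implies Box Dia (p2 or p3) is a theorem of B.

Yes, valid

Tableau for the negation not ((p2 or p3) implies Box Dia (p2 or p3)):
1. not ((p2 or p3) implies Box Dia (p2 or p3)), w0
2. p2 or p3, w0   [neg-implies-rule on 1]
3. not Box Dia (p2 or p3), w0   [neg-implies-rule on 1]
4. p3, w0   [or-rule on 2 (branches; this branch)]
5. not Dia (p2 or p3), w1   [neg-Box-rule on 3: fresh world w1, w0Rw1]
6. not (p2 or p3), w0   [neg-Dia-rule on 5 via w1Rw0]
7. not p2, w0   [neg-or-rule on 6]
8. not p3, w0   [neg-or-rule on 6]
Accessibility: w0Rw0, w0Rw1, w1Rw0, w1Rw1
Branch closes: p3 and not p3 both at w0.
Every branch of the negation's tableau closes; the branch above is one of them.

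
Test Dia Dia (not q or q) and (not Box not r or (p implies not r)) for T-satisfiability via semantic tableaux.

1. Dia Dia (not q or q) and (not Box not r or (p implies not r)), 0
2. Dia Dia (not q or q), 0
3. not Box not r or (p implies not r), 0
4. p implies not r, 0
5. not r, 0
6. Dia (not q or q), 1
7. not q or q, 2
8. q, 2
Accessibility: 0R0, 0R1, 1R1, 1R2, 2R2

Satisfiable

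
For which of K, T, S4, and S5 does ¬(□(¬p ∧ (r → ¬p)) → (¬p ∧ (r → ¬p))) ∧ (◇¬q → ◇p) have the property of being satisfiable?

K-tableau for the formula:
1. ¬(□(¬p ∧ (r → ¬p)) → (¬p ∧ (r → ¬p))) ∧ (◇¬q → ◇p), 0
2. ¬(□(¬p ∧ (r → ¬p)) → (¬p ∧ (r → ¬p))), 0
3. ◇¬q → ◇p, 0
4. □(¬p ∧ (r → ¬p)), 0
5. ¬(¬p ∧ (r → ¬p)), 0
6. ¬◇¬q, 0
7. ¬(r → ¬p), 0
8. r, 0
9. p, 0
Complete open branch: satisfiable in K.
T-tableau for the formula:
1. ¬(□(¬p ∧ (r → ¬p)) → (¬p ∧ (r → ¬p))) ∧ (◇¬q → ◇p), 0
2. ¬(□(¬p ∧ (r → ¬p)) → (¬p ∧ (r → ¬p))), 0
3. ◇¬q → ◇p, 0
4. □(¬p ∧ (r → ¬p)), 0
5. ¬(¬p ∧ (r → ¬p)), 0
6. ¬p ∧ (r → ¬p), 0
7. ¬p, 0
8. r → ¬p, 0
9. ¬◇¬q, 0
10. q, 0
11. ¬(r → ¬p), 0
12. r, 0
13. p, 0
Accessibility: 0R0
Branch closes: p and ¬p both at 0.
Every branch closes (one shown): unsatisfiable in T, hence also in S4, S5 (every S4/S5-frame is a T-frame).

K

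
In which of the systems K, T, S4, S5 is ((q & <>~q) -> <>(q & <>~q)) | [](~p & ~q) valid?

T, S4, S5

K-tableau for the negation ~(((q & <>~q) -> <>(q & <>~q)) | [](~p & ~q)):
1. ~(((q & <>~q) -> <>(q & <>~q)) | [](~p & ~q)), w0
2. ~((q & <>~q) -> <>(q & <>~q)), w0
3. ~[](~p & ~q), w0
4. q & <>~q, w0
5. ~<>(q & <>~q), w0
6. q, w0
7. <>~q, w0
8. ~(~p & ~q), w1
9. ~(q & <>~q), w1
10. q, w1
11. ~<>~q, w1
12. ~q, w2
13. ~(q & <>~q), w2
14. ~<>~q, w2
Accessibility: w0Rw1, w0Rw2
Complete open branch: countermodel on a K-frame, so not valid in K.
T-tableau for the negation ~(((q & <>~q) -> <>(q & <>~q)) | [](~p & ~q)):
1. ~(((q & <>~q) -> <>(q & <>~q)) | [](~p & ~q)), w0
2. ~((q & <>~q) -> <>(q & <>~q)), w0
3. ~[](~p & ~q), w0
4. q & <>~q, w0
5. ~<>(q & <>~q), w0
6. q, w0
7. <>~q, w0
8. ~(q & <>~q), w0
9. ~<>~q, w0
10. ~(~p & ~q), w1
11. ~(q & <>~q), w1
12. q, w1
13. ~<>~q, w1
14. ~q, w2
15. ~(q & <>~q), w2
16. q, w2
Accessibility: w0Rw0, w0Rw1, w0Rw2, w1Rw1, w2Rw2
Branch closes: q and ~q both at w2.
Every branch closes (one shown): valid in T, hence also in S4, S5 (every theorem of T is a theorem of S4 and S5).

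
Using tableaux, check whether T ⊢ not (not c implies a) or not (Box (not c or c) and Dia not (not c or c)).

Yes, valid

Tableau for the negation not (not (not c implies a) or not (Box (not c or c) and Dia not (not c or c))):
1. not (not (not c implies a) or not (Box (not c or c) and Dia not (not c or c))), 0
2. not c implies a, 0
3. Box (not c or c) and Dia not (not c or c), 0
4. Box (not c or c), 0
5. Dia not (not c or c), 0
6. not c or c, 0
7. a, 0
8. c, 0
9. not (not c or c), 1
10. c, 1
11. not c, 1
Accessibility: 0R0, 0R1, 1R1
Branch closes: c and not c both at 1.
All branches of the negation close; one closing branch shown above.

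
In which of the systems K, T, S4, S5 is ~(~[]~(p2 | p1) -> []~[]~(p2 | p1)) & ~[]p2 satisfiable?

S4-tableau for the formula:
1. ~(~[]~(p2 | p1) -> []~[]~(p2 | p1)) & ~[]p2, 0
2. ~(~[]~(p2 | p1) -> []~[]~(p2 | p1)), 0
3. ~[]p2, 0
4. ~[]~(p2 | p1), 0
5. ~[]~[]~(p2 | p1), 0
6. ~p2, 1
7. p2 | p1, 2
8. p1, 2
9. []~(p2 | p1), 3
10. ~(p2 | p1), 3
11. ~p2, 3
12. ~p1, 3
Accessibility: 0R0, 0R1, 0R2, 0R3, 1R1, 2R2, 3R3
Complete open branch: satisfiable in S4, hence also in K, T (this S4-model is also a K-model and a T-model).
S5-tableau for the formula:
1. ~(~[]~(p2 | p1) -> []~[]~(p2 | p1)) & ~[]p2, 0
2. ~(~[]~(p2 | p1) -> []~[]~(p2 | p1)), 0
3. ~[]p2, 0
4. ~[]~(p2 | p1), 0
5. ~[]~[]~(p2 | p1), 0
6. ~p2, 1
7. p2 | p1, 2
8. p1, 2
9. []~(p2 | p1), 3
10. ~(p2 | p1), 0
11. ~p2, 0
12. ~p1, 0
13. ~(p2 | p1), 1
14. ~p1, 1
15. ~(p2 | p1), 2
16. ~p2, 2
17. ~p1, 2
Accessibility: 0R0, 0R1, 0R2, 0R3, 1R0, 1R1, 1R2, 1R3, 2R0, 2R1, 2R2, 2R3, 3R0, 3R1, 3R2, 3R3
Branch closes: p1 and ~p1 both at 2.
Every branch closes (one shown): unsatisfiable in S5.

K, T, S4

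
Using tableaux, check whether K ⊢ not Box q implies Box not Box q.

Tableau for the negation not (not Box q implies Box not Box q):
1. not (not Box q implies Box not Box q), w0
2. not Box q, w0
3. not Box not Box q, w0
4. not q, w1
5. Box q, w2
Accessibility: w0Rw1, w0Rw2
The negation has an open branch (countermodel exists).

No, not valid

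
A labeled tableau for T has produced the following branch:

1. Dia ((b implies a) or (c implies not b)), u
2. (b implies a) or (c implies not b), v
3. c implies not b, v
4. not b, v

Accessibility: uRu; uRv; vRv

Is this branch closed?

There is no literal clash: for every atom and world, at most one sign appears.

No, open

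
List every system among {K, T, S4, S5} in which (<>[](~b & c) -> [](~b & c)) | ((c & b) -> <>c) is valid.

T, S4, S5

T-tableau for the negation ~((<>[](~b & c) -> [](~b & c)) | ((c & b) -> <>c)):
1. ~((<>[](~b & c) -> [](~b & c)) | ((c & b) -> <>c)), 0
2. ~(<>[](~b & c) -> [](~b & c)), 0   [~|-rule on 1]
3. ~((c & b) -> <>c), 0   [~|-rule on 1]
4. <>[](~b & c), 0   [~->-rule on 2]
5. ~[](~b & c), 0   [~->-rule on 2]
6. c & b, 0   [~->-rule on 3]
7. ~<>c, 0   [~->-rule on 3]
8. c, 0   [&-rule on 6]
9. b, 0   [&-rule on 6]
10. ~c, 0   [~<>-rule on 7 via 0R0]
Accessibility: 0R0
Branch closes: c and ~c both at 0.
Every branch closes (one shown): valid in T, hence also in S4, S5 (every theorem of T is a theorem of S4 and S5).
K-tableau for the negation ~((<>[](~b & c) -> [](~b & c)) | ((c & b) -> <>c)):
1. ~((<>[](~b & c) -> [](~b & c)) | ((c & b) -> <>c)), 0
2. ~(<>[](~b & c) -> [](~b & c)), 0   [~|-rule on 1]
3. ~((c & b) -> <>c), 0   [~|-rule on 1]
4. <>[](~b & c), 0   [~->-rule on 2]
5. ~[](~b & c), 0   [~->-rule on 2]
6. c & b, 0   [~->-rule on 3]
7. ~<>c, 0   [~->-rule on 3]
8. c, 0   [&-rule on 6]
9. b, 0   [&-rule on 6]
10. [](~b & c), 1   [<>-rule on 4: fresh world 1, 0R1]
11. ~c, 1   [~<>-rule on 7 via 0R1]
12. ~(~b & c), 2   [~[]-rule on 5: fresh world 2, 0R2]
13. ~c, 2   [~<>-rule on 7 via 0R2]
Accessibility: 0R1, 0R2
Complete open branch: countermodel on a K-frame, so not valid in K.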